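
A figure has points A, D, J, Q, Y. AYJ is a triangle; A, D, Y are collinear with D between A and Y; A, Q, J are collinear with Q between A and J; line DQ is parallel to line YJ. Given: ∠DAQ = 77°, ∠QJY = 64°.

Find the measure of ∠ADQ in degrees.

∠ADQ = 39°

1. ∠JAY = 77°  [D on AY, Q on AJ]
2. ∠AJY = 64°  [Q on ray JA]
3. ∠AYJ = 39°  [△AYJ]
4. ∠ADQ = 39°  [DQ∥YJ, corresponding at D]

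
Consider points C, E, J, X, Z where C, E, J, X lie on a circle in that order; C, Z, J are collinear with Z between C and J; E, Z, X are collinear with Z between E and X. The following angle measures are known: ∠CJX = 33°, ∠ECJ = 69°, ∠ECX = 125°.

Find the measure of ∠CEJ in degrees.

∠CEJ = 89°

1. ∠CEX = 33°  [same arc CX]
2. ∠CXE = 22°  [△CEX]
3. ∠CJE = 22°  [same arc CE]
4. ∠CEJ = 89°  [△CEJ]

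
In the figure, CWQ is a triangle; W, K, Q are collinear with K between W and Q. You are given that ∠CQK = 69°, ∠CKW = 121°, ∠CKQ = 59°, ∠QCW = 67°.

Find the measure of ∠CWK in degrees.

∠CWK = 44°

1. ∠CQW = 69°  [K on ray QW]
2. ∠CWQ = 44°  [△CWQ]
3. ∠CWK = 44°  [K on ray WQ]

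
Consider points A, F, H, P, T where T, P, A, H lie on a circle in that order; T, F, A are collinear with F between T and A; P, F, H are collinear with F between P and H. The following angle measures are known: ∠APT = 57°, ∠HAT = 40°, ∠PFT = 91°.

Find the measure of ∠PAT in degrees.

∠PAT = 74°

1. ∠AHT = 123°  [cyclic TPAH, opposite ∠P+∠H]
2. ∠ATH = 17°  [△TAH]
3. ∠AFP = 89°  [linear pair at F on TA]
4. ∠APH = 17°  [same arc AH]
5. ∠PAT = 74°  [△PFA]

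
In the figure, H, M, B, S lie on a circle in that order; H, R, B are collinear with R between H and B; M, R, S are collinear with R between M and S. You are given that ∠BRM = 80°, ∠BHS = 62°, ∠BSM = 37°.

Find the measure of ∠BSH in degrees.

1. ∠BMS = 62°  [same arc BS]
2. ∠BHM = 37°  [same arc MB]
3. ∠HBM = 38°  [△MRB]
4. ∠BMH = 105°  [△HMB]
5. ∠BSH = 75°  [cyclic HMBS, opposite ∠M+∠S]

∠BSH = 75°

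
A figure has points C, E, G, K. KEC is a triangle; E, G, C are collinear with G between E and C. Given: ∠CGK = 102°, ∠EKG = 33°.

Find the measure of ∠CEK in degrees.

1. ∠EGK = 78°  [linear pair at G on EC]
2. ∠GEK = 69°  [△KEG]
3. ∠CEK = 69°  [G on ray EC]

∠CEK = 69°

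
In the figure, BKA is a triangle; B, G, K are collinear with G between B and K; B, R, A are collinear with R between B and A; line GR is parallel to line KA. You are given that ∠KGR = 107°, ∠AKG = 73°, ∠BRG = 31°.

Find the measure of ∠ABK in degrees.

1. ∠AKB = 73°  [G on ray KB]
2. ∠BAK = 31°  [GR∥KA, corresponding at R]
3. ∠ABK = 76°  [△BKA]

∠ABK = 76°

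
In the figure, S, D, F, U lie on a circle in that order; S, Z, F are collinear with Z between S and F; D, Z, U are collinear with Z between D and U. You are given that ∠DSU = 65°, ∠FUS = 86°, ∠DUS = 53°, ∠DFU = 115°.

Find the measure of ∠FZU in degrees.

∠FZU = 85°

1. ∠SDU = 62°  [△SDU]
2. ∠FDS = 94°  [cyclic SDFU, opposite ∠D+∠U]
3. ∠DFS = 53°  [same arc SD]
4. ∠SFU = 62°  [same arc SU]
5. ∠DSF = 33°  [△SDF]
6. ∠DUF = 33°  [same arc DF]
7. ∠FZU = 85°  [△FZU]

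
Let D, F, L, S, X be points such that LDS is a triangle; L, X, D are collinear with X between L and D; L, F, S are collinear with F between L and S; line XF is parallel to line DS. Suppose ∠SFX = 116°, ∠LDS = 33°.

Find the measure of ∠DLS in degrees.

1. ∠LFX = 64°  [linear pair at F on LS]
2. ∠FXL = 33°  [XF∥DS, corresponding at X]
3. ∠FLX = 83°  [△LXF]
4. ∠DLS = 83°  [X on LD, F on LS]

∠DLS = 83°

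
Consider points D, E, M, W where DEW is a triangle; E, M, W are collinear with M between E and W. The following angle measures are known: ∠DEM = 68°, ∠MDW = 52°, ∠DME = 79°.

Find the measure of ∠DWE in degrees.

1. ∠DMW = 101°  [linear pair at M on EW]
2. ∠DWM = 27°  [△DMW]
3. ∠DWE = 27°  [M on ray WE]

∠DWE = 27°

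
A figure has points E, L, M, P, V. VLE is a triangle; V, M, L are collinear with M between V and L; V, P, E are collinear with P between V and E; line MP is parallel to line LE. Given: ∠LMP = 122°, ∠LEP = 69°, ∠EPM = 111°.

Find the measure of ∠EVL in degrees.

∠EVL = 53°

1. ∠PMV = 58°  [linear pair at M on VL]
2. ∠LEV = 69°  [P on ray EV]
3. ∠ELV = 58°  [MP∥LE, corresponding at M]
4. ∠EVL = 53°  [△VLE]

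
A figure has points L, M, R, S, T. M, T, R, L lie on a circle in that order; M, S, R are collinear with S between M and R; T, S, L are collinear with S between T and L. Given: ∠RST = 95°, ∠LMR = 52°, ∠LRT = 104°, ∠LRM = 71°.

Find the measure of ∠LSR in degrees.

1. ∠LTR = 52°  [same arc RL]
2. ∠RLT = 24°  [△TRL]
3. ∠LSR = 85°  [△RSL]

∠LSR = 85°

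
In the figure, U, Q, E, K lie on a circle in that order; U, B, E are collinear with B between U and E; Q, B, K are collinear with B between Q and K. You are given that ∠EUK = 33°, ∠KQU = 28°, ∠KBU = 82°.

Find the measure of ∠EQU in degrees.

1. ∠KEU = 28°  [same arc UK]
2. ∠EKU = 119°  [△UEK]
3. ∠EQU = 61°  [cyclic UQEK, opposite ∠Q+∠K]

∠EQU = 61°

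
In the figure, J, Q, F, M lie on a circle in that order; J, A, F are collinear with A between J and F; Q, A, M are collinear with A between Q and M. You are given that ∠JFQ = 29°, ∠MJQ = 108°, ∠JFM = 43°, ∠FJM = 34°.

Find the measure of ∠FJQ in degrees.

1. ∠MFQ = 72°  [cyclic JQFM, opposite ∠J+∠F]
2. ∠FQM = 34°  [same arc FM]
3. ∠FMQ = 74°  [△QFM]
4. ∠FJQ = 74°  [same arc QF]

∠FJQ = 74°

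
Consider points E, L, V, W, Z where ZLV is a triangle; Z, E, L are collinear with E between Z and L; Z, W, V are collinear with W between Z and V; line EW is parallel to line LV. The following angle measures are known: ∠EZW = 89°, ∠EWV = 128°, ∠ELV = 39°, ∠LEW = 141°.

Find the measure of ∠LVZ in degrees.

1. ∠LZV = 89°  [E on ZL, W on ZV]
2. ∠VLZ = 39°  [E on ray LZ]
3. ∠LVZ = 52°  [△ZLV]

∠LVZ = 52°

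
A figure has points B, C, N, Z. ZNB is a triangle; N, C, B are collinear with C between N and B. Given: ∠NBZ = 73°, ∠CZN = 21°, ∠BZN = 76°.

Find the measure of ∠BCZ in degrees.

1. ∠BNZ = 31°  [△ZNB]
2. ∠CNZ = 31°  [C on ray NB]
3. ∠NCZ = 128°  [△ZNC]
4. ∠BCZ = 52°  [linear pair at C on NB]

∠BCZ = 52°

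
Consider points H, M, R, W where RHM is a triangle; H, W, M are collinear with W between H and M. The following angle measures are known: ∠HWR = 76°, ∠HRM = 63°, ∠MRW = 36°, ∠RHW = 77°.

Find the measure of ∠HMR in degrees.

∠HMR = 40°

1. ∠MWR = 104°  [linear pair at W on HM]
2. ∠RMW = 40°  [△RWM]
3. ∠HMR = 40°  [W on ray MH]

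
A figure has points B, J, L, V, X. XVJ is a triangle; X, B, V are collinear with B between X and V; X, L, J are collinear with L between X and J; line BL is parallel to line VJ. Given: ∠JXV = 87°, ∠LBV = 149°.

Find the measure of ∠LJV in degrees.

∠LJV = 62°

1. ∠BXL = 87°  [B on XV, L on XJ]
2. ∠LBX = 31°  [linear pair at B on XV]
3. ∠BLX = 62°  [△XBL]
4. ∠BLJ = 118°  [linear pair at L on XJ]
5. ∠LJV = 62°  [BL∥VJ, co-interior at J–L]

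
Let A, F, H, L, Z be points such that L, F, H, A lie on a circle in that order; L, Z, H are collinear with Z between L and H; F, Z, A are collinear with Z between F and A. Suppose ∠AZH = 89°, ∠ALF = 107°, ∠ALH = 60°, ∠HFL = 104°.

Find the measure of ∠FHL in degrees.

1. ∠FZL = 89°  [vertical angles at Z]
2. ∠AFH = 60°  [same arc HA]
3. ∠FZH = 91°  [linear pair at Z on LH]
4. ∠FHL = 29°  [△FZH]

∠FHL = 29°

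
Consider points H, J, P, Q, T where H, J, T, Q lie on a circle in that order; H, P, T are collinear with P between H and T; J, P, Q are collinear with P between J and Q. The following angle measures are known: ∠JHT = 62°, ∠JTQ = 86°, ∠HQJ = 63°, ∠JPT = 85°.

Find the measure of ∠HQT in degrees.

1. ∠JQT = 62°  [same arc JT]
2. ∠JHQ = 94°  [cyclic HJTQ, opposite ∠H+∠T]
3. ∠QJT = 32°  [△JTQ]
4. ∠HJQ = 23°  [△HJQ]
5. ∠QHT = 32°  [same arc TQ]
6. ∠HTQ = 23°  [same arc HQ]
7. ∠HQT = 125°  [△HTQ]

∠HQT = 125°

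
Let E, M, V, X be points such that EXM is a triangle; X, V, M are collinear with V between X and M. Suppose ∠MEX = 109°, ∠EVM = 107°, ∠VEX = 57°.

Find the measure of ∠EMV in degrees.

1. ∠EVX = 73°  [linear pair at V on XM]
2. ∠EXV = 50°  [△EXV]
3. ∠EXM = 50°  [V on ray XM]
4. ∠EMX = 21°  [△EXM]
5. ∠EMV = 21°  [V on ray MX]

∠EMV = 21°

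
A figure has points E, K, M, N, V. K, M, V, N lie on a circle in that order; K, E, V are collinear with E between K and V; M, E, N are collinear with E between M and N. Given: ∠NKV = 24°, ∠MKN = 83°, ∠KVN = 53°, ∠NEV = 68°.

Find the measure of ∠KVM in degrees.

∠KVM = 44°

1. ∠KNV = 103°  [△KVN]
2. ∠KMN = 53°  [same arc KN]
3. ∠KEM = 68°  [vertical angles at E]
4. ∠KMV = 77°  [cyclic KMVN, opposite ∠M+∠N]
5. ∠MKV = 59°  [△KEM]
6. ∠KVM = 44°  [△KMV]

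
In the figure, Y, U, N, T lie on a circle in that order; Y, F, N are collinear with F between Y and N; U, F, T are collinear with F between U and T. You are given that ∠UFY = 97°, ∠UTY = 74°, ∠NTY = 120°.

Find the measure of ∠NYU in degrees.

∠NYU = 46°

1. ∠UNY = 74°  [same arc YU]
2. ∠NUY = 60°  [cyclic YUNT, opposite ∠U+∠T]
3. ∠NYU = 46°  [△YUN]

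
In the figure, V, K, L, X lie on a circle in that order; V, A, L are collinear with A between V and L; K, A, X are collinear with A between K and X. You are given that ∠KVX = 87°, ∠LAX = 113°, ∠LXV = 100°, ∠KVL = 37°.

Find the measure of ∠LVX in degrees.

∠LVX = 50°

1. ∠KLX = 93°  [cyclic VKLX, opposite ∠V+∠L]
2. ∠KXL = 37°  [same arc KL]
3. ∠LKX = 50°  [△KLX]
4. ∠LVX = 50°  [same arc LX]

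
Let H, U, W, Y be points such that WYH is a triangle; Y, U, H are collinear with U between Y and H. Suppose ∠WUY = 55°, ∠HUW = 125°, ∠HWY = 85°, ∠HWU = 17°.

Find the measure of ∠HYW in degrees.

1. ∠UHW = 38°  [△WUH]
2. ∠WHY = 38°  [U on ray HY]
3. ∠HYW = 57°  [△WYH]

∠HYW = 57°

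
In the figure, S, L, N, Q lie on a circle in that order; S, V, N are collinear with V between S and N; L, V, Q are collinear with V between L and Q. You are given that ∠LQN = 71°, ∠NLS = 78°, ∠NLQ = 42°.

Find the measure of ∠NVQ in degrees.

1. ∠NQS = 102°  [cyclic SLNQ, opposite ∠L+∠Q]
2. ∠NSQ = 42°  [same arc NQ]
3. ∠QNS = 36°  [△SNQ]
4. ∠NVQ = 73°  [△NVQ]

∠NVQ = 73°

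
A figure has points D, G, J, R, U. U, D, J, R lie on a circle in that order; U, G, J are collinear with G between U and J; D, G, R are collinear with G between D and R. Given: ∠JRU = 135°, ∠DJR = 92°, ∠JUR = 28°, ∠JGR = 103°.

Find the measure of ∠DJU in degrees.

1. ∠RJU = 17°  [△UJR]
2. ∠DUR = 88°  [cyclic UDJR, opposite ∠U+∠J]
3. ∠RDU = 17°  [same arc UR]
4. ∠DRU = 75°  [△UDR]
5. ∠DJU = 75°  [same arc UD]

∠DJU = 75°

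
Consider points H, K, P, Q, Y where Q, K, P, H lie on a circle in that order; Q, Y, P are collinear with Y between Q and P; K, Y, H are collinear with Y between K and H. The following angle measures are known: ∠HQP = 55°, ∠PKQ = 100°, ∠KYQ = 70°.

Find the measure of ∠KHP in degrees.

∠KHP = 65°

1. ∠PHQ = 80°  [cyclic QKPH, opposite ∠K+∠H]
2. ∠HYP = 70°  [vertical angles at Y]
3. ∠HPQ = 45°  [△QPH]
4. ∠KHP = 65°  [△PYH]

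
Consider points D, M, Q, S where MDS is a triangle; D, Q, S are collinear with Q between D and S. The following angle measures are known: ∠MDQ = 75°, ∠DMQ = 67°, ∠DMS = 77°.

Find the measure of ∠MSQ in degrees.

∠MSQ = 28°

1. ∠MDS = 75°  [Q on ray DS]
2. ∠DSM = 28°  [△MDS]
3. ∠MSQ = 28°  [Q on ray SD]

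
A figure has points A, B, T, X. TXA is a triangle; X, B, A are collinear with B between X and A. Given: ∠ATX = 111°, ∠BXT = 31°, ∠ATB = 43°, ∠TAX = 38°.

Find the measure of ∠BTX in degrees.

1. ∠BAT = 38°  [B on ray AX]
2. ∠ABT = 99°  [△TBA]
3. ∠TBX = 81°  [linear pair at B on XA]
4. ∠BTX = 68°  [△TXB]

∠BTX = 68°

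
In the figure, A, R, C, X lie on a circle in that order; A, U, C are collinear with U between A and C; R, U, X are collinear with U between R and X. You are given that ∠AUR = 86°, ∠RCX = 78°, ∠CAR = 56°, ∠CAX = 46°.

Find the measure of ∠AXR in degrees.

∠AXR = 40°

1. ∠ARX = 38°  [△AUR]
2. ∠RAX = 102°  [cyclic ARCX, opposite ∠A+∠C]
3. ∠AXR = 40°  [△ARX]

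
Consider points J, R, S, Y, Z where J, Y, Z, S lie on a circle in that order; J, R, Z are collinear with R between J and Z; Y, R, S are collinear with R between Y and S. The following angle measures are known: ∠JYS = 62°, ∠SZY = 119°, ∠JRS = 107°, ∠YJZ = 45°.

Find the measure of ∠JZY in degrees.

∠JZY = 57°

1. ∠SJY = 61°  [cyclic JYZS, opposite ∠J+∠Z]
2. ∠JSY = 57°  [△JYS]
3. ∠JZY = 57°  [same arc JY]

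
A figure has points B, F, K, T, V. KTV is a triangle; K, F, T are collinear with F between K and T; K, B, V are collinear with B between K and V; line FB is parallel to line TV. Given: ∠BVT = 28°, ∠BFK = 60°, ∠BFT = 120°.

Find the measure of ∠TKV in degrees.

1. ∠KVT = 28°  [B on ray VK]
2. ∠KTV = 60°  [FB∥TV, corresponding at F]
3. ∠TKV = 92°  [△KTV]

∠TKV = 92°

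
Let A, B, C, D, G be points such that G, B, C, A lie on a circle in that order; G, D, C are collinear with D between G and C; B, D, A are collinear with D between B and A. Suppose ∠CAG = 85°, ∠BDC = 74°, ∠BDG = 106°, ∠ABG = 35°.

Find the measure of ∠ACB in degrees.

∠ACB = 81°

1. ∠CBG = 95°  [cyclic GBCA, opposite ∠B+∠A]
2. ∠ADC = 106°  [vertical angles at D]
3. ∠BGC = 39°  [△GDB]
4. ∠ACG = 35°  [same arc GA]
5. ∠BCG = 46°  [△GBC]
6. ∠BAC = 39°  [△CDA]
7. ∠ABC = 60°  [△BDC]
8. ∠ACB = 81°  [△BCA]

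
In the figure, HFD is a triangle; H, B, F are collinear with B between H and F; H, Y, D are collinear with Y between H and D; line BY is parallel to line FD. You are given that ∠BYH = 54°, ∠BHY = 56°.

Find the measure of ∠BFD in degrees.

1. ∠HBY = 70°  [△HBY]
2. ∠FBY = 110°  [linear pair at B on HF]
3. ∠BFD = 70°  [BY∥FD, co-interior at F–B]

∠BFD = 70°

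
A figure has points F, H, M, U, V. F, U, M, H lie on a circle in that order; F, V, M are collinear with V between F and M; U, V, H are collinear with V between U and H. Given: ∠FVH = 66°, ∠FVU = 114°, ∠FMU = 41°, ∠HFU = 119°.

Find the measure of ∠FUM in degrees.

∠FUM = 93°

1. ∠FHU = 41°  [same arc FU]
2. ∠FUH = 20°  [△FUH]
3. ∠MFU = 46°  [△FVU]
4. ∠FUM = 93°  [△FUM]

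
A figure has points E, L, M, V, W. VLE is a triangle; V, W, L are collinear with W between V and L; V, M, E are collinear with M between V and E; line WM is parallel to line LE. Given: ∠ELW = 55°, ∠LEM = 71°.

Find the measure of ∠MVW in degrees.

1. ∠ELV = 55°  [W on ray LV]
2. ∠LEV = 71°  [M on ray EV]
3. ∠EVL = 54°  [△VLE]
4. ∠MVW = 54°  [W on VL, M on VE]

∠MVW = 54°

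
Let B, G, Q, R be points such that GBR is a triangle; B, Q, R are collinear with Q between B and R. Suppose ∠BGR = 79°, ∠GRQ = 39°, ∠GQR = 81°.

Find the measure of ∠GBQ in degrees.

∠GBQ = 62°

1. ∠BRG = 39°  [Q on ray RB]
2. ∠GBR = 62°  [△GBR]
3. ∠GBQ = 62°  [Q on ray BR]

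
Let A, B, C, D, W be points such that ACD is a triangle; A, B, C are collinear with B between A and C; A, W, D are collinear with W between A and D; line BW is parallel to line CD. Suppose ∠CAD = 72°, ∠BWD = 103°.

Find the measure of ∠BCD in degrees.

∠BCD = 31°

1. ∠BAW = 72°  [B on AC, W on AD]
2. ∠AWB = 77°  [linear pair at W on AD]
3. ∠ABW = 31°  [△ABW]
4. ∠CBW = 149°  [linear pair at B on AC]
5. ∠BCD = 31°  [BW∥CD, co-interior at C–B]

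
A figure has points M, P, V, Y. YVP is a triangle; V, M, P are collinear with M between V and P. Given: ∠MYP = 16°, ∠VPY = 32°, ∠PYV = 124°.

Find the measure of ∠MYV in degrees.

∠MYV = 108°

1. ∠PVY = 24°  [△YVP]
2. ∠MPY = 32°  [M on ray PV]
3. ∠MVY = 24°  [M on ray VP]
4. ∠PMY = 132°  [△YMP]
5. ∠VMY = 48°  [linear pair at M on VP]
6. ∠MYV = 108°  [△YVM]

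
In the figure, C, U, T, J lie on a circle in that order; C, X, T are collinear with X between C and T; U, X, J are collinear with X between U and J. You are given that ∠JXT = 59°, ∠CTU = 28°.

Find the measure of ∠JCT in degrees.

∠JCT = 31°

1. ∠CXJ = 121°  [linear pair at X on CT]
2. ∠CJU = 28°  [same arc CU]
3. ∠JCT = 31°  [△CXJ]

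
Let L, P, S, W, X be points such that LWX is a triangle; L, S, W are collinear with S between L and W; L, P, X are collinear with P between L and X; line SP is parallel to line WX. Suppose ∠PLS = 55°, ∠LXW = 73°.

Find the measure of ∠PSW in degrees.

∠PSW = 128°

1. ∠WLX = 55°  [S on LW, P on LX]
2. ∠LWX = 52°  [△LWX]
3. ∠LSP = 52°  [SP∥WX, corresponding at S]
4. ∠PSW = 128°  [linear pair at S on LW]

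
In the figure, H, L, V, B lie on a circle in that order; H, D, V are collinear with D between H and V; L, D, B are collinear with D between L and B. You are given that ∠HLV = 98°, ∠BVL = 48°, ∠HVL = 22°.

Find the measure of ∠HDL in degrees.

∠HDL = 94°

1. ∠LHV = 60°  [△HLV]
2. ∠BHL = 132°  [cyclic HLVB, opposite ∠H+∠V]
3. ∠HBL = 22°  [same arc HL]
4. ∠BLH = 26°  [△HLB]
5. ∠HDL = 94°  [△HDL]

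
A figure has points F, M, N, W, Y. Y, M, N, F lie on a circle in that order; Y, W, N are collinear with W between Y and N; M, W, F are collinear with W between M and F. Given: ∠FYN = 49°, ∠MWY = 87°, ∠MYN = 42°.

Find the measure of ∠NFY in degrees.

∠NFY = 80°

1. ∠FWN = 87°  [vertical angles at W]
2. ∠MFN = 42°  [same arc MN]
3. ∠FNY = 51°  [△NWF]
4. ∠NFY = 80°  [△YNF]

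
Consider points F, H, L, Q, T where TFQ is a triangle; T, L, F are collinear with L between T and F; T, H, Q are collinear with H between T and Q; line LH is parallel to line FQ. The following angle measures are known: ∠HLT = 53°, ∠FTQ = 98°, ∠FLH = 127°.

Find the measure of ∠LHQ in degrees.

∠LHQ = 151°

1. ∠QFT = 53°  [LH∥FQ, corresponding at L]
2. ∠FQT = 29°  [△TFQ]
3. ∠LHT = 29°  [LH∥FQ, corresponding at H]
4. ∠LHQ = 151°  [linear pair at H on TQ]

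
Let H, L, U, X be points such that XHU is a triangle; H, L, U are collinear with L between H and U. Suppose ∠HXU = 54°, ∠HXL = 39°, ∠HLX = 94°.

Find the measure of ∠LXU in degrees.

∠LXU = 15°

1. ∠LHX = 47°  [△XHL]
2. ∠ULX = 86°  [linear pair at L on HU]
3. ∠UHX = 47°  [L on ray HU]
4. ∠HUX = 79°  [△XHU]
5. ∠LUX = 79°  [L on ray UH]
6. ∠LXU = 15°  [△XLU]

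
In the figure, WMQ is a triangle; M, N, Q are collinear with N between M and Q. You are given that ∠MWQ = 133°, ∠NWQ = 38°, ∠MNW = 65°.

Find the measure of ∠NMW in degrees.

1. ∠QNW = 115°  [linear pair at N on MQ]
2. ∠NQW = 27°  [△WNQ]
3. ∠MQW = 27°  [N on ray QM]
4. ∠QMW = 20°  [△WMQ]
5. ∠NMW = 20°  [N on ray MQ]

∠NMW = 20°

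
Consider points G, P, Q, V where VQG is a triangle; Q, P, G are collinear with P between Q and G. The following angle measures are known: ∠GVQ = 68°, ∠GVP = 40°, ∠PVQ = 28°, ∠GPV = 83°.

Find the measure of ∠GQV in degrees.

∠GQV = 55°

1. ∠PGV = 57°  [△VPG]
2. ∠QGV = 57°  [P on ray GQ]
3. ∠GQV = 55°  [△VQG]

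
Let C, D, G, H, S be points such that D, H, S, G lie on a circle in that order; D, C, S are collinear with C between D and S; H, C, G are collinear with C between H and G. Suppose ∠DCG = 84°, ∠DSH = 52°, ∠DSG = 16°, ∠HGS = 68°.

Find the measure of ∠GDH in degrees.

∠GDH = 112°

1. ∠DGH = 52°  [same arc DH]
2. ∠DHG = 16°  [same arc DG]
3. ∠GDH = 112°  [△DHG]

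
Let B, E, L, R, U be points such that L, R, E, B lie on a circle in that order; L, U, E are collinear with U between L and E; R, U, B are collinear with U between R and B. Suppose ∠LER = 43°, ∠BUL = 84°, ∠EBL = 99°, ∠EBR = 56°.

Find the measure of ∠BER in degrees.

∠BER = 71°

1. ∠EUR = 84°  [vertical angles at U]
2. ∠BRE = 53°  [△RUE]
3. ∠BER = 71°  [△REB]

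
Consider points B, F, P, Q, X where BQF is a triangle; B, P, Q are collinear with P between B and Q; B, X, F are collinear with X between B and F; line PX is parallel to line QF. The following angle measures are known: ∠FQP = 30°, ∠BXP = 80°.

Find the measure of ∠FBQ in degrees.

∠FBQ = 70°

1. ∠BQF = 30°  [P on ray QB]
2. ∠BFQ = 80°  [PX∥QF, corresponding at X]
3. ∠FBQ = 70°  [△BQF]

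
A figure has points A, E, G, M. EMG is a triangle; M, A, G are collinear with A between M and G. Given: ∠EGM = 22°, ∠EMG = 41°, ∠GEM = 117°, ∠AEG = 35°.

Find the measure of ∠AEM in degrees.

∠AEM = 82°

1. ∠AGE = 22°  [A on ray GM]
2. ∠AME = 41°  [A on ray MG]
3. ∠EAG = 123°  [△EAG]
4. ∠EAM = 57°  [linear pair at A on MG]
5. ∠AEM = 82°  [△EMA]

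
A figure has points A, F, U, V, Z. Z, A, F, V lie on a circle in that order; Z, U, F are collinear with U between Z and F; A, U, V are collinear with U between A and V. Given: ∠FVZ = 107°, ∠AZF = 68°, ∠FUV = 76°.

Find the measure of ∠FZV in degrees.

1. ∠FAZ = 73°  [cyclic ZAFV, opposite ∠A+∠V]
2. ∠AFZ = 39°  [△ZAF]
3. ∠VUZ = 104°  [linear pair at U on ZF]
4. ∠AVZ = 39°  [same arc ZA]
5. ∠FZV = 37°  [△ZUV]

∠FZV = 37°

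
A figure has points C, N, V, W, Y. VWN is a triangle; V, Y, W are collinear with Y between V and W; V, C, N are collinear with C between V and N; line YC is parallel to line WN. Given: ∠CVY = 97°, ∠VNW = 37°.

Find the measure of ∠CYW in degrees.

1. ∠NVW = 97°  [Y on VW, C on VN]
2. ∠NWV = 46°  [△VWN]
3. ∠CYV = 46°  [YC∥WN, corresponding at Y]
4. ∠CYW = 134°  [linear pair at Y on VW]

∠CYW = 134°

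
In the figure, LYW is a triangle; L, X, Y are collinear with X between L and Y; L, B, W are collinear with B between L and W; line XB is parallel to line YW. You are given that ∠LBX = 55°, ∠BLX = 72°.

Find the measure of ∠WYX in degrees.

1. ∠BXL = 53°  [△LXB]
2. ∠BXY = 127°  [linear pair at X on LY]
3. ∠WYX = 53°  [XB∥YW, co-interior at Y–X]

∠WYX = 53°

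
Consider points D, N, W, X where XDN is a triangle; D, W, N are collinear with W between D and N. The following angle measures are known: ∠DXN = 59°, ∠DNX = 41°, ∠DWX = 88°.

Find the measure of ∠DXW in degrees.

∠DXW = 12°

1. ∠NDX = 80°  [△XDN]
2. ∠WDX = 80°  [W on ray DN]
3. ∠DXW = 12°  [△XDW]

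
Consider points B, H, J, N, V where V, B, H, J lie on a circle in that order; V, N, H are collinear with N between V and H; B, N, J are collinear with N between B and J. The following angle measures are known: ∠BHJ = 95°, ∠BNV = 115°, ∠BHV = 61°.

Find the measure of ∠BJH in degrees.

∠BJH = 31°

1. ∠BNH = 65°  [linear pair at N on VH]
2. ∠HBJ = 54°  [△BNH]
3. ∠BJH = 31°  [△BHJ]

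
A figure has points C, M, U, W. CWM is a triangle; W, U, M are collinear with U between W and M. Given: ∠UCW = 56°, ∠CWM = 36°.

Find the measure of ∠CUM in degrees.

1. ∠CWU = 36°  [U on ray WM]
2. ∠CUW = 88°  [△CWU]
3. ∠CUM = 92°  [linear pair at U on WM]

∠CUM = 92°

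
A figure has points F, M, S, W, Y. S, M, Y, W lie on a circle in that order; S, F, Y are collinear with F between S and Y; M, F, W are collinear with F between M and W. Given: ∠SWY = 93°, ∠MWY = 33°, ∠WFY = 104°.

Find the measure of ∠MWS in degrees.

∠MWS = 60°

1. ∠SYW = 43°  [△YFW]
2. ∠SFW = 76°  [linear pair at F on SY]
3. ∠WSY = 44°  [△SYW]
4. ∠MWS = 60°  [△SFW]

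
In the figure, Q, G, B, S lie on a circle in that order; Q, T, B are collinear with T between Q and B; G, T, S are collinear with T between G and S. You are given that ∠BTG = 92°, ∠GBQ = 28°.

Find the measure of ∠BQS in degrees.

∠BQS = 60°

1. ∠QTS = 92°  [vertical angles at T]
2. ∠GSQ = 28°  [same arc QG]
3. ∠BQS = 60°  [△QTS]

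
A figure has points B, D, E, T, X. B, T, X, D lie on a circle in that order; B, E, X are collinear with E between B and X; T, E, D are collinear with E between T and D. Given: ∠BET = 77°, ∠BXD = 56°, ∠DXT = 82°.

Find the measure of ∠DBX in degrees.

∠DBX = 51°

1. ∠DEX = 77°  [vertical angles at E]
2. ∠TDX = 47°  [△XED]
3. ∠DTX = 51°  [△TXD]
4. ∠DBX = 51°  [same arc XD]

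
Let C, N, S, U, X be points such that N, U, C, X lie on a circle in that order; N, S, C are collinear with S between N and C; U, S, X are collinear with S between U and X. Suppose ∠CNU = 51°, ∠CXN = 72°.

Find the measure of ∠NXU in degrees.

1. ∠CUN = 108°  [cyclic NUCX, opposite ∠U+∠X]
2. ∠NCU = 21°  [△NUC]
3. ∠NXU = 21°  [same arc NU]

∠NXU = 21°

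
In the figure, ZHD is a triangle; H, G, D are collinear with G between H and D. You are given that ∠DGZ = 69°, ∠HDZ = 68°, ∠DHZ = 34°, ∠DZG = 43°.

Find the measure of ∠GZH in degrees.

∠GZH = 35°

1. ∠HGZ = 111°  [linear pair at G on HD]
2. ∠GHZ = 34°  [G on ray HD]
3. ∠GZH = 35°  [△ZHG]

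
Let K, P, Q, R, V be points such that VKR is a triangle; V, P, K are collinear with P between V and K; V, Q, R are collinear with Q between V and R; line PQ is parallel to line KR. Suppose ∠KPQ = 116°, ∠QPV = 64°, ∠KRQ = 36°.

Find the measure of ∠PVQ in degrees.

∠PVQ = 80°

1. ∠RKV = 64°  [PQ∥KR, corresponding at P]
2. ∠KRV = 36°  [Q on ray RV]
3. ∠KVR = 80°  [△VKR]
4. ∠PVQ = 80°  [P on VK, Q on VR]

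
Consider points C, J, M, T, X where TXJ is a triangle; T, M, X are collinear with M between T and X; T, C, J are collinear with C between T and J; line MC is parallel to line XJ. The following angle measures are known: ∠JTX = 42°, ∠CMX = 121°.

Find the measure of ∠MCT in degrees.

1. ∠CTM = 42°  [M on TX, C on TJ]
2. ∠CMT = 59°  [linear pair at M on TX]
3. ∠MCT = 79°  [△TMC]

∠MCT = 79°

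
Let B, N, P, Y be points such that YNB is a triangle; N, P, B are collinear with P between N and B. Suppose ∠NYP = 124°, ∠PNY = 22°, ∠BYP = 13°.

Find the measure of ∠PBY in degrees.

∠PBY = 21°

1. ∠NPY = 34°  [△YNP]
2. ∠BPY = 146°  [linear pair at P on NB]
3. ∠PBY = 21°  [△YPB]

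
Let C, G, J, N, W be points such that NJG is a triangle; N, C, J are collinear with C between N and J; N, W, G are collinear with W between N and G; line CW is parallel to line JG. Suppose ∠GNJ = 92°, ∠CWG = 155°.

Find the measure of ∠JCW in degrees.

1. ∠CNW = 92°  [C on NJ, W on NG]
2. ∠CWN = 25°  [linear pair at W on NG]
3. ∠NCW = 63°  [△NCW]
4. ∠JCW = 117°  [linear pair at C on NJ]

∠JCW = 117°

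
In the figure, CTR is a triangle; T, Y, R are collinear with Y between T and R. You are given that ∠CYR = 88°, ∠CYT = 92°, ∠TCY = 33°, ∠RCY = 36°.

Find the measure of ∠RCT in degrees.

∠RCT = 69°

1. ∠CRY = 56°  [△CYR]
2. ∠CTY = 55°  [△CTY]
3. ∠CRT = 56°  [Y on ray RT]
4. ∠CTR = 55°  [Y on ray TR]
5. ∠RCT = 69°  [△CTR]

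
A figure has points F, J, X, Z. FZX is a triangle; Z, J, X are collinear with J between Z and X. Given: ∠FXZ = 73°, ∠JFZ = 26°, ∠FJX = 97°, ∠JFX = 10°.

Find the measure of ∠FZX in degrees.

∠FZX = 71°

1. ∠FJZ = 83°  [linear pair at J on ZX]
2. ∠FZJ = 71°  [△FZJ]
3. ∠FZX = 71°  [J on ray ZX]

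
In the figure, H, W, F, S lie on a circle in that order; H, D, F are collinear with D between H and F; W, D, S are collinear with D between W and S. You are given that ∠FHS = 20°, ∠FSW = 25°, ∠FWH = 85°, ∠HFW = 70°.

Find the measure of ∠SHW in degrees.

∠SHW = 45°

1. ∠FWS = 20°  [same arc FS]
2. ∠SFW = 135°  [△WFS]
3. ∠SHW = 45°  [cyclic HWFS, opposite ∠H+∠F]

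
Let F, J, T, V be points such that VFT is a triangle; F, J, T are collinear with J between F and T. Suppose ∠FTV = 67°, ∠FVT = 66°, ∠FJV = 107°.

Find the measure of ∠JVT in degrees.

∠JVT = 40°

1. ∠JTV = 67°  [J on ray TF]
2. ∠TJV = 73°  [linear pair at J on FT]
3. ∠JVT = 40°  [△VJT]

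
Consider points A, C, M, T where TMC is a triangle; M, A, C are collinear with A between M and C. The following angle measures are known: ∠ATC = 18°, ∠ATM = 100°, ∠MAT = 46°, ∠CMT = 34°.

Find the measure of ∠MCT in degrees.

1. ∠CAT = 134°  [linear pair at A on MC]
2. ∠ACT = 28°  [△TAC]
3. ∠MCT = 28°  [A on ray CM]

∠MCT = 28°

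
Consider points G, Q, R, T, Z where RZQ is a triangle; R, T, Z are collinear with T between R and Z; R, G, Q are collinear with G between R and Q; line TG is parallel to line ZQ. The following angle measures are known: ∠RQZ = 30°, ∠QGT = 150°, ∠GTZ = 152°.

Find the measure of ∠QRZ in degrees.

∠QRZ = 122°

1. ∠RGT = 30°  [TG∥ZQ, corresponding at G]
2. ∠GTR = 28°  [linear pair at T on RZ]
3. ∠GRT = 122°  [△RTG]
4. ∠QRZ = 122°  [T on RZ, G on RQ]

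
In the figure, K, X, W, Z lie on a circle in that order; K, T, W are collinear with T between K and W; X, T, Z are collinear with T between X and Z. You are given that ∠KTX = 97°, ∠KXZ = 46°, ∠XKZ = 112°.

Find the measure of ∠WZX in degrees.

∠WZX = 37°

1. ∠WTZ = 97°  [vertical angles at T]
2. ∠KWZ = 46°  [same arc KZ]
3. ∠WZX = 37°  [△WTZ]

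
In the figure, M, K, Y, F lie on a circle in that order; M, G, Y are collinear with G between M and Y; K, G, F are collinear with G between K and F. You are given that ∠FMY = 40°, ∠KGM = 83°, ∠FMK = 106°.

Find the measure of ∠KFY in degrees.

∠KFY = 66°

1. ∠FKY = 40°  [same arc YF]
2. ∠FYK = 74°  [cyclic MKYF, opposite ∠M+∠Y]
3. ∠KFY = 66°  [△KYF]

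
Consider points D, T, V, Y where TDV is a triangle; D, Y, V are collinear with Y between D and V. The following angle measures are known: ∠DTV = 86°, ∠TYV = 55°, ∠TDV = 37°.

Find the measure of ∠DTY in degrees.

∠DTY = 18°

1. ∠DYT = 125°  [linear pair at Y on DV]
2. ∠TDY = 37°  [Y on ray DV]
3. ∠DTY = 18°  [△TDY]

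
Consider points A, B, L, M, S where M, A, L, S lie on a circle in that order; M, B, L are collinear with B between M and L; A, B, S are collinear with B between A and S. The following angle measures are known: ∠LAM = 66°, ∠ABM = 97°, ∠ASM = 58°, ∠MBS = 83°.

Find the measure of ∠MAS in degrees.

1. ∠LSM = 114°  [cyclic MALS, opposite ∠A+∠S]
2. ∠LMS = 39°  [△MBS]
3. ∠MLS = 27°  [△MLS]
4. ∠MAS = 27°  [same arc MS]

∠MAS = 27°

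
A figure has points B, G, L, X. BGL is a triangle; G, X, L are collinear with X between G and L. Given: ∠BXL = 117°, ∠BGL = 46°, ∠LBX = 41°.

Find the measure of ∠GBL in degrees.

∠GBL = 112°

1. ∠BLX = 22°  [△BXL]
2. ∠BLG = 22°  [X on ray LG]
3. ∠GBL = 112°  [△BGL]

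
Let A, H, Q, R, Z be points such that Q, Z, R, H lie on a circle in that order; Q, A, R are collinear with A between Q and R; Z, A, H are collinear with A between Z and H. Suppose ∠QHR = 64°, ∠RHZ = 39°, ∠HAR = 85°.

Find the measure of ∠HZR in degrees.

1. ∠QZR = 116°  [cyclic QZRH, opposite ∠Z+∠H]
2. ∠RQZ = 39°  [same arc ZR]
3. ∠QAZ = 85°  [vertical angles at A]
4. ∠QRZ = 25°  [△QZR]
5. ∠RAZ = 95°  [linear pair at A on QR]
6. ∠HZR = 60°  [△ZAR]

∠HZR = 60°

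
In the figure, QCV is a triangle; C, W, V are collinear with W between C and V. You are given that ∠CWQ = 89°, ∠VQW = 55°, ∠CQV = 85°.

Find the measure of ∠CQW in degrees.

1. ∠QWV = 91°  [linear pair at W on CV]
2. ∠QVW = 34°  [△QWV]
3. ∠CVQ = 34°  [W on ray VC]
4. ∠QCV = 61°  [△QCV]
5. ∠QCW = 61°  [W on ray CV]
6. ∠CQW = 30°  [△QCW]

∠CQW = 30°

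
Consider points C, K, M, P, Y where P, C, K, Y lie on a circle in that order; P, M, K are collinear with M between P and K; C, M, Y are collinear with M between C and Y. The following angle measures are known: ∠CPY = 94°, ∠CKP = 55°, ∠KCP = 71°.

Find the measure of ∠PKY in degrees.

1. ∠CYP = 55°  [same arc PC]
2. ∠PCY = 31°  [△PCY]
3. ∠PKY = 31°  [same arc PY]

∠PKY = 31°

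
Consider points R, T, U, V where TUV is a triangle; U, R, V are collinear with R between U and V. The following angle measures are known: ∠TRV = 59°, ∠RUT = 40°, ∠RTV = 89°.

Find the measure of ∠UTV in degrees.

∠UTV = 108°

1. ∠RVT = 32°  [△TRV]
2. ∠TUV = 40°  [R on ray UV]
3. ∠TVU = 32°  [R on ray VU]
4. ∠UTV = 108°  [△TUV]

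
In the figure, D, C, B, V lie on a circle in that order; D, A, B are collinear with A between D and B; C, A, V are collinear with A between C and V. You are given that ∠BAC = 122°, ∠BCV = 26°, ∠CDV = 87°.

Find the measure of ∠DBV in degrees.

∠DBV = 61°

1. ∠DAV = 122°  [vertical angles at A]
2. ∠CBV = 93°  [cyclic DCBV, opposite ∠D+∠B]
3. ∠BAV = 58°  [linear pair at A on DB]
4. ∠BVC = 61°  [△CBV]
5. ∠DBV = 61°  [△BAV]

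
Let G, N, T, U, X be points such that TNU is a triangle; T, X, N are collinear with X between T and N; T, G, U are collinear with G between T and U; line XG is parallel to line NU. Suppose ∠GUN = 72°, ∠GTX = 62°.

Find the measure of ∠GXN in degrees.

1. ∠NUT = 72°  [G on ray UT]
2. ∠NTU = 62°  [X on TN, G on TU]
3. ∠TNU = 46°  [△TNU]
4. ∠GXT = 46°  [XG∥NU, corresponding at X]
5. ∠GXN = 134°  [linear pair at X on TN]

∠GXN = 134°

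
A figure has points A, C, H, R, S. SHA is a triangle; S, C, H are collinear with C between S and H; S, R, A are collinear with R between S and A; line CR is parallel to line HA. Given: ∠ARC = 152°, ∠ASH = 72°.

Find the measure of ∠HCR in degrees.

∠HCR = 100°

1. ∠CRS = 28°  [linear pair at R on SA]
2. ∠CSR = 72°  [C on SH, R on SA]
3. ∠RCS = 80°  [△SCR]
4. ∠HCR = 100°  [linear pair at C on SH]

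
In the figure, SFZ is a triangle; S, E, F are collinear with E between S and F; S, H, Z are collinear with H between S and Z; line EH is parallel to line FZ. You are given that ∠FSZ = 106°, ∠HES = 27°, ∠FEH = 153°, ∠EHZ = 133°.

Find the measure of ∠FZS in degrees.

∠FZS = 47°

1. ∠ESH = 106°  [E on SF, H on SZ]
2. ∠EHS = 47°  [△SEH]
3. ∠FZS = 47°  [EH∥FZ, corresponding at H]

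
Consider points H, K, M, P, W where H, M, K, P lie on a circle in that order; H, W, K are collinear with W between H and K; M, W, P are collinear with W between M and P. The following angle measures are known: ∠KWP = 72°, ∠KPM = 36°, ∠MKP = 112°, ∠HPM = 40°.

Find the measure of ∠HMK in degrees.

∠HMK = 104°

1. ∠KHM = 36°  [same arc MK]
2. ∠HKM = 40°  [same arc HM]
3. ∠HMK = 104°  [△HMK]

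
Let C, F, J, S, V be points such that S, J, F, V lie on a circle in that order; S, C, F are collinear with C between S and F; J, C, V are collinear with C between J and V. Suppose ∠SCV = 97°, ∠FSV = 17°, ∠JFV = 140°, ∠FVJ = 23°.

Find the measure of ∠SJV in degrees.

∠SJV = 74°

1. ∠JVS = 66°  [△SCV]
2. ∠JSV = 40°  [cyclic SJFV, opposite ∠S+∠F]
3. ∠SJV = 74°  [△SJV]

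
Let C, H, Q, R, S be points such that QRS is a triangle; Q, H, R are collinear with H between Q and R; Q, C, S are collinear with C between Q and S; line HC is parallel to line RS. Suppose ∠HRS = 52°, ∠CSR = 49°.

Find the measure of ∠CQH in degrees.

1. ∠QRS = 52°  [H on ray RQ]
2. ∠QSR = 49°  [C on ray SQ]
3. ∠RQS = 79°  [△QRS]
4. ∠CQH = 79°  [H on QR, C on QS]

∠CQH = 79°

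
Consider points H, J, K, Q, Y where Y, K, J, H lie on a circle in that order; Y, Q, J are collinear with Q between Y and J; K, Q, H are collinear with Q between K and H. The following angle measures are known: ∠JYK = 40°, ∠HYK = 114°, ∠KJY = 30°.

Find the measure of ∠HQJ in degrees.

1. ∠JHK = 40°  [same arc KJ]
2. ∠JKY = 110°  [△YKJ]
3. ∠HJK = 66°  [cyclic YKJH, opposite ∠Y+∠J]
4. ∠HKJ = 74°  [△KJH]
5. ∠JHY = 70°  [cyclic YKJH, opposite ∠K+∠H]
6. ∠HYJ = 74°  [same arc JH]
7. ∠HJY = 36°  [△YJH]
8. ∠HQJ = 104°  [△JQH]

∠HQJ = 104°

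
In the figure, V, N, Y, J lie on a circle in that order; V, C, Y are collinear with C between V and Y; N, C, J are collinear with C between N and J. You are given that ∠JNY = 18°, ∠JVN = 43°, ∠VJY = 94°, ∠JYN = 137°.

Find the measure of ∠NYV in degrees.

1. ∠NJY = 25°  [△NYJ]
2. ∠VNY = 86°  [cyclic VNYJ, opposite ∠N+∠J]
3. ∠NVY = 25°  [same arc NY]
4. ∠NYV = 69°  [△VNY]

∠NYV = 69°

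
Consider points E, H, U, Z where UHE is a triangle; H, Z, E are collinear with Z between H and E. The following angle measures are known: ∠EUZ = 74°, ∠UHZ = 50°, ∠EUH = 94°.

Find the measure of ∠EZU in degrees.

∠EZU = 70°

1. ∠EHU = 50°  [Z on ray HE]
2. ∠HEU = 36°  [△UHE]
3. ∠UEZ = 36°  [Z on ray EH]
4. ∠EZU = 70°  [△UZE]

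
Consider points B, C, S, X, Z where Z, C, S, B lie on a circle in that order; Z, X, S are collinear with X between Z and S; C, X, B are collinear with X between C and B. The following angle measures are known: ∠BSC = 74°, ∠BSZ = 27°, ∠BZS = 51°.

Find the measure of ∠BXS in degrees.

1. ∠BCS = 51°  [same arc SB]
2. ∠CBS = 55°  [△CSB]
3. ∠BXS = 98°  [△SXB]

∠BXS = 98°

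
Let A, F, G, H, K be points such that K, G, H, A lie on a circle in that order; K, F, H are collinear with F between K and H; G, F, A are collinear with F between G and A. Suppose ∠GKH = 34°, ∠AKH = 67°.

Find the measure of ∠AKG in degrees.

1. ∠GAH = 34°  [same arc GH]
2. ∠AGH = 67°  [same arc HA]
3. ∠AHG = 79°  [△GHA]
4. ∠AKG = 101°  [cyclic KGHA, opposite ∠K+∠H]

∠AKG = 101°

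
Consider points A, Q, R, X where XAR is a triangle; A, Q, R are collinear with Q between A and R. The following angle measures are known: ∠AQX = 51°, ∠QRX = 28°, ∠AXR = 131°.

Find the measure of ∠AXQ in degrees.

1. ∠ARX = 28°  [Q on ray RA]
2. ∠RAX = 21°  [△XAR]
3. ∠QAX = 21°  [Q on ray AR]
4. ∠AXQ = 108°  [△XAQ]

∠AXQ = 108°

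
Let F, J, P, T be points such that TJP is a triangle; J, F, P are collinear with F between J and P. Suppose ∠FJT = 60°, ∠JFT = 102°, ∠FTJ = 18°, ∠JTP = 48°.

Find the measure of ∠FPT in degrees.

1. ∠PJT = 60°  [F on ray JP]
2. ∠JPT = 72°  [△TJP]
3. ∠FPT = 72°  [F on ray PJ]

∠FPT = 72°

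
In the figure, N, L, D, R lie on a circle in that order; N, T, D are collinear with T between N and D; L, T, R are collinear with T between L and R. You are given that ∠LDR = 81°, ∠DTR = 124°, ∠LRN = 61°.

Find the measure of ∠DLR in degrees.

1. ∠LTN = 124°  [vertical angles at T]
2. ∠LDN = 61°  [same arc NL]
3. ∠DTL = 56°  [linear pair at T on ND]
4. ∠DLR = 63°  [△LTD]

∠DLR = 63°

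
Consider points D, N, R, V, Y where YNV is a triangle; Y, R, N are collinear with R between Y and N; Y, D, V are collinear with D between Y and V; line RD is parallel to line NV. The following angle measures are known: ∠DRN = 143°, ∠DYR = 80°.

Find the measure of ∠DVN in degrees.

1. ∠DRY = 37°  [linear pair at R on YN]
2. ∠RDY = 63°  [△YRD]
3. ∠RDV = 117°  [linear pair at D on YV]
4. ∠DVN = 63°  [RD∥NV, co-interior at V–D]

∠DVN = 63°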